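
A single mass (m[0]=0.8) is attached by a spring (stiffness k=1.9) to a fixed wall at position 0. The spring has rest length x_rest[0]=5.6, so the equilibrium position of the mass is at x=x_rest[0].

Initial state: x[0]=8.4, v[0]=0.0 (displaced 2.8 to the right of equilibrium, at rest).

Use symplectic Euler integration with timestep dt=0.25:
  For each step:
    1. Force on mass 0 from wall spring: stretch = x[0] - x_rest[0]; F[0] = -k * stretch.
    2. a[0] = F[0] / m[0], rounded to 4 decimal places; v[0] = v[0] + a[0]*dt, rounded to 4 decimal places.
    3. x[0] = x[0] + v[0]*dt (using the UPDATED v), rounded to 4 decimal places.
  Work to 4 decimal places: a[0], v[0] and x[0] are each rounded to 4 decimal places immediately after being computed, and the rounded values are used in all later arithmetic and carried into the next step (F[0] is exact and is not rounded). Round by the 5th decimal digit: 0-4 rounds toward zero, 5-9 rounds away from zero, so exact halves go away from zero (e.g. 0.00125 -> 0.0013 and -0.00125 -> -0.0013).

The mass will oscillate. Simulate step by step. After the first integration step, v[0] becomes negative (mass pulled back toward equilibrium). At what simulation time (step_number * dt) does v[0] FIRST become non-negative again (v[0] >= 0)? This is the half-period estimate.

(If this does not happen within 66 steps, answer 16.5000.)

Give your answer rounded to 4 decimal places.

Answer: 2.2500

Derivation:
Step 0: x=[8.4000] v=[0.0000]
Step 1: x=[7.9844] v=[-1.6625]
Step 2: x=[7.2148] v=[-3.0783]
Step 3: x=[6.2055] v=[-4.0371]
Step 4: x=[5.1064] v=[-4.3966]
Step 5: x=[4.0805] v=[-4.1035]
Step 6: x=[3.2802] v=[-3.2013]
Step 7: x=[2.8242] v=[-1.8239]
Step 8: x=[2.7803] v=[-0.1758]
Step 9: x=[3.1549] v=[1.4984]
First v>=0 after going negative at step 9, time=2.2500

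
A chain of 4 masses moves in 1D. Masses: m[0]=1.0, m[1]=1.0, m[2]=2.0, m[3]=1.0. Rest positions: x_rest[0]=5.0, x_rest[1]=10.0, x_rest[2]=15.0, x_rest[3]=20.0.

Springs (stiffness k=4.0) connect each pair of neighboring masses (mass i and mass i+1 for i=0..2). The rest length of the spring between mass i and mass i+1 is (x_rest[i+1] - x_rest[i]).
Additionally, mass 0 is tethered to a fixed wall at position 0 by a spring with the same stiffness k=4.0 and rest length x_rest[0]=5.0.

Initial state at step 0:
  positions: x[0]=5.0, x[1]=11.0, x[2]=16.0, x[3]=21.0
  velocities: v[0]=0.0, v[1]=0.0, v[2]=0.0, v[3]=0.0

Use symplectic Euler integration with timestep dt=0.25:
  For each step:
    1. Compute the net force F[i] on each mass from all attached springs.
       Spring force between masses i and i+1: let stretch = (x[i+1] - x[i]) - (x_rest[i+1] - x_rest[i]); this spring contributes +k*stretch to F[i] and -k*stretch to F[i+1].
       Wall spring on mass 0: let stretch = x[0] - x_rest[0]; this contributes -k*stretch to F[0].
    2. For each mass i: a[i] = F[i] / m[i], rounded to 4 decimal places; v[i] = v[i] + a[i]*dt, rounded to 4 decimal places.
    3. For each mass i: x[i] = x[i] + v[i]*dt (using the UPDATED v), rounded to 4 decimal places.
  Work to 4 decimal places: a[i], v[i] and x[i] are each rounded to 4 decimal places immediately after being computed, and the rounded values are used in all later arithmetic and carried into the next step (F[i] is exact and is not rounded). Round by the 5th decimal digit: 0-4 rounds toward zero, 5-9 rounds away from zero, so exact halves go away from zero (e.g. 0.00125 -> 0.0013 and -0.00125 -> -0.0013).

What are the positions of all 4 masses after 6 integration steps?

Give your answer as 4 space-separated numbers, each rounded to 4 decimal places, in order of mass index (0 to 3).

Answer: 4.9521 10.7371 15.4384 20.6892

Derivation:
Step 0: x=[5.0000 11.0000 16.0000 21.0000] v=[0.0000 0.0000 0.0000 0.0000]
Step 1: x=[5.2500 10.7500 16.0000 21.0000] v=[1.0000 -1.0000 0.0000 0.0000]
Step 2: x=[5.5625 10.4375 15.9688 21.0000] v=[1.2500 -1.2500 -0.1250 0.0000]
Step 3: x=[5.7031 10.2891 15.8750 20.9922] v=[0.5625 -0.5937 -0.3751 -0.0312]
Step 4: x=[5.5645 10.3907 15.7226 20.9551] v=[-0.5546 0.4062 -0.6095 -0.1484]
Step 5: x=[5.2413 10.6187 15.5578 20.8599] v=[-1.2929 0.9119 -0.6592 -0.3809]
Step 6: x=[4.9521 10.7371 15.4384 20.6892] v=[-1.1568 0.4736 -0.4777 -0.6830]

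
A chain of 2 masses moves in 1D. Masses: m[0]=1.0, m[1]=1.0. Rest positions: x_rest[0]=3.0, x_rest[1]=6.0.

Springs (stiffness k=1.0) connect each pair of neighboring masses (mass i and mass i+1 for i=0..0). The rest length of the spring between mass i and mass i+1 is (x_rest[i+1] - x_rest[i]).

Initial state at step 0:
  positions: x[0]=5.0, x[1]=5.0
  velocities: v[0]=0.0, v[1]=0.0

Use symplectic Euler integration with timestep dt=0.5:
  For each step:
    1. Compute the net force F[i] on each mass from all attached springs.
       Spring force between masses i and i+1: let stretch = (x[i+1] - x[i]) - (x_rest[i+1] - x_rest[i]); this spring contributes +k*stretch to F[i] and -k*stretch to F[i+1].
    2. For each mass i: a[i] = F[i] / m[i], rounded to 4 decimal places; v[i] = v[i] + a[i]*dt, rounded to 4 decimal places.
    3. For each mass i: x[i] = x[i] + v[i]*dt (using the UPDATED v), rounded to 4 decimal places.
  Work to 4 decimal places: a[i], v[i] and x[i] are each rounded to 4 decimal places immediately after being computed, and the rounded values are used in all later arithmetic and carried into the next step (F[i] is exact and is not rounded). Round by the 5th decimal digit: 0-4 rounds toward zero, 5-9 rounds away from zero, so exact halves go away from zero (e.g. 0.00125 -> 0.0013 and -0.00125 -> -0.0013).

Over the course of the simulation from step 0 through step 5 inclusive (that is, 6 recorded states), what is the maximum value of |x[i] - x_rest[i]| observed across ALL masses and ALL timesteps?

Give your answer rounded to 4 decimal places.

Answer: 2.0938

Derivation:
Step 0: x=[5.0000 5.0000] v=[0.0000 0.0000]
Step 1: x=[4.2500 5.7500] v=[-1.5000 1.5000]
Step 2: x=[3.1250 6.8750] v=[-2.2500 2.2500]
Step 3: x=[2.1875 7.8125] v=[-1.8750 1.8750]
Step 4: x=[1.9063 8.0938] v=[-0.5625 0.5625]
Step 5: x=[2.4220 7.5782] v=[1.0313 -1.0313]
Max displacement = 2.0938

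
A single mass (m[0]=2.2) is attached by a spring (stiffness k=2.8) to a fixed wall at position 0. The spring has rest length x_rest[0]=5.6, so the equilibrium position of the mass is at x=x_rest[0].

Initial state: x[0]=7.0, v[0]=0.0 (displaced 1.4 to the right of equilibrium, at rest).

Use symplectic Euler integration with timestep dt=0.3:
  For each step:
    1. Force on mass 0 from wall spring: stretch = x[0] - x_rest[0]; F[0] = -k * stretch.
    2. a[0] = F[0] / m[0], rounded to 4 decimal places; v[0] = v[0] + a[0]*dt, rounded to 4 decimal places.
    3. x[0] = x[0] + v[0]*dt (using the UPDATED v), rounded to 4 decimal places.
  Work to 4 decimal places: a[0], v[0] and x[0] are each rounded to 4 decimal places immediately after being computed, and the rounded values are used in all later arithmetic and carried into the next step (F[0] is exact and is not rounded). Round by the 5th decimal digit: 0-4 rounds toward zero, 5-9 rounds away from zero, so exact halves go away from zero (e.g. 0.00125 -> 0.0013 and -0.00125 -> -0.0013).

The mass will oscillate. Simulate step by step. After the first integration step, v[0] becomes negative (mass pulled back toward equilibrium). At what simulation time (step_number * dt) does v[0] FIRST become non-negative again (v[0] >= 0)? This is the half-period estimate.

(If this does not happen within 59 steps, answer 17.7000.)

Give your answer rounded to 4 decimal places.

Step 0: x=[7.0000] v=[0.0000]
Step 1: x=[6.8397] v=[-0.5345]
Step 2: x=[6.5374] v=[-1.0078]
Step 3: x=[6.1277] v=[-1.3657]
Step 4: x=[5.6575] v=[-1.5672]
Step 5: x=[5.1807] v=[-1.5892]
Step 6: x=[4.7520] v=[-1.4291]
Step 7: x=[4.4204] v=[-1.1053]
Step 8: x=[4.2239] v=[-0.6549]
Step 9: x=[4.1851] v=[-0.1295]
Step 10: x=[4.3083] v=[0.4107]
First v>=0 after going negative at step 10, time=3.0000

Answer: 3.0000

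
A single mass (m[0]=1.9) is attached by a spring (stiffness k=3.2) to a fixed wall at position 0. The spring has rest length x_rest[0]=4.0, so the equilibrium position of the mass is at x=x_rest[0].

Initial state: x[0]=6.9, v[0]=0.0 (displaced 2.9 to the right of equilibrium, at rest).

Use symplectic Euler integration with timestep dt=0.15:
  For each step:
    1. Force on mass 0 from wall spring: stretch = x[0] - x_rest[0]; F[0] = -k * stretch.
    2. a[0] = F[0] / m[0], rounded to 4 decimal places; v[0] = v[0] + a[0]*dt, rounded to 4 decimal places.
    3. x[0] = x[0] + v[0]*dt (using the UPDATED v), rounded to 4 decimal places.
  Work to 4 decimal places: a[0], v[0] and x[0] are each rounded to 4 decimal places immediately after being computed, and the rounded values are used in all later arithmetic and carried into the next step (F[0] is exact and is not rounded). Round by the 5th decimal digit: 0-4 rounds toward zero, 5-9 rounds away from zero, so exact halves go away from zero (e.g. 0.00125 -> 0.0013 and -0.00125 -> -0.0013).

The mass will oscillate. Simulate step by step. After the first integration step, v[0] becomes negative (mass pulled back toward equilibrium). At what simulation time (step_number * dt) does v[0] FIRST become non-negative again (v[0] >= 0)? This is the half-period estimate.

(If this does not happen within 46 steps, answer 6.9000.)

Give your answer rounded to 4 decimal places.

Answer: 2.5500

Derivation:
Step 0: x=[6.9000] v=[0.0000]
Step 1: x=[6.7901] v=[-0.7326]
Step 2: x=[6.5745] v=[-1.4375]
Step 3: x=[6.2613] v=[-2.0879]
Step 4: x=[5.8624] v=[-2.6592]
Step 5: x=[5.3929] v=[-3.1297]
Step 6: x=[4.8707] v=[-3.4816]
Step 7: x=[4.3155] v=[-3.7016]
Step 8: x=[3.7483] v=[-3.7813]
Step 9: x=[3.1906] v=[-3.7177]
Step 10: x=[2.6636] v=[-3.5132]
Step 11: x=[2.1873] v=[-3.1756]
Step 12: x=[1.7796] v=[-2.7177]
Step 13: x=[1.4561] v=[-2.1568]
Step 14: x=[1.2290] v=[-1.5141]
Step 15: x=[1.1069] v=[-0.8141]
Step 16: x=[1.0944] v=[-0.0832]
Step 17: x=[1.1920] v=[0.6508]
First v>=0 after going negative at step 17, time=2.5500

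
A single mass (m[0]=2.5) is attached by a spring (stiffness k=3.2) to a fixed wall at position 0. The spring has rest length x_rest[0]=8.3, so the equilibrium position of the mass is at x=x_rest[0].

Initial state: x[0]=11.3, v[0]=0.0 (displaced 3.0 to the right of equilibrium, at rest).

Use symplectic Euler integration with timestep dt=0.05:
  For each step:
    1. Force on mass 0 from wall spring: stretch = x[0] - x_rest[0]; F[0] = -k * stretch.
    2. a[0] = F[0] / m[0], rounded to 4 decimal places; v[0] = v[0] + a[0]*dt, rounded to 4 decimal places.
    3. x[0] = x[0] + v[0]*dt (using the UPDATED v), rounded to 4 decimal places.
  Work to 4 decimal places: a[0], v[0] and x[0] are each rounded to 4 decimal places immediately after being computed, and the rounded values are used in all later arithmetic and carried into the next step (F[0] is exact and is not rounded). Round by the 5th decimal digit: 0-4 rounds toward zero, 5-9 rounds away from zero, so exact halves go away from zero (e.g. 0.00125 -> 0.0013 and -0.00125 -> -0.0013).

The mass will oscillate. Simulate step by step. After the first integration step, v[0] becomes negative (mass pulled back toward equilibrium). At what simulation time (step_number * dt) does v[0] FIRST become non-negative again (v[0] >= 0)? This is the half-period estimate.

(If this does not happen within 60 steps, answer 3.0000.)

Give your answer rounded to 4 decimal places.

Step 0: x=[11.3000] v=[0.0000]
Step 1: x=[11.2904] v=[-0.1920]
Step 2: x=[11.2712] v=[-0.3834]
Step 3: x=[11.2425] v=[-0.5736]
Step 4: x=[11.2044] v=[-0.7619]
Step 5: x=[11.1570] v=[-0.9478]
Step 6: x=[11.1005] v=[-1.1307]
Step 7: x=[11.0350] v=[-1.3099]
Step 8: x=[10.9608] v=[-1.4849]
Step 9: x=[10.8780] v=[-1.6552]
Step 10: x=[10.7870] v=[-1.8202]
Step 11: x=[10.6880] v=[-1.9794]
Step 12: x=[10.5814] v=[-2.1322]
Step 13: x=[10.4675] v=[-2.2782]
Step 14: x=[10.3467] v=[-2.4169]
Step 15: x=[10.2193] v=[-2.5479]
Step 16: x=[10.0858] v=[-2.6707]
Step 17: x=[9.9466] v=[-2.7850]
Step 18: x=[9.8021] v=[-2.8904]
Step 19: x=[9.6528] v=[-2.9865]
Step 20: x=[9.4991] v=[-3.0731]
Step 21: x=[9.3416] v=[-3.1498]
Step 22: x=[9.1808] v=[-3.2165]
Step 23: x=[9.0172] v=[-3.2729]
Step 24: x=[8.8513] v=[-3.3188]
Step 25: x=[8.6836] v=[-3.3541]
Step 26: x=[8.5147] v=[-3.3787]
Step 27: x=[8.3451] v=[-3.3924]
Step 28: x=[8.1753] v=[-3.3953]
Step 29: x=[8.0059] v=[-3.3873]
Step 30: x=[7.8375] v=[-3.3685]
Step 31: x=[7.6706] v=[-3.3389]
Step 32: x=[7.5057] v=[-3.2986]
Step 33: x=[7.3433] v=[-3.2478]
Step 34: x=[7.1840] v=[-3.1866]
Step 35: x=[7.0282] v=[-3.1152]
Step 36: x=[6.8765] v=[-3.0338]
Step 37: x=[6.7294] v=[-2.9427]
Step 38: x=[6.5873] v=[-2.8422]
Step 39: x=[6.4507] v=[-2.7326]
Step 40: x=[6.3200] v=[-2.6142]
Step 41: x=[6.1956] v=[-2.4875]
Step 42: x=[6.0780] v=[-2.3528]
Step 43: x=[5.9675] v=[-2.2106]
Step 44: x=[5.8644] v=[-2.0613]
Step 45: x=[5.7691] v=[-1.9054]
Step 46: x=[5.6819] v=[-1.7434]
Step 47: x=[5.6031] v=[-1.5758]
Step 48: x=[5.5329] v=[-1.4032]
Step 49: x=[5.4716] v=[-1.2261]
Step 50: x=[5.4193] v=[-1.0451]
Step 51: x=[5.3763] v=[-0.8607]
Step 52: x=[5.3426] v=[-0.6736]
Step 53: x=[5.3184] v=[-0.4843]
Step 54: x=[5.3037] v=[-0.2935]
Step 55: x=[5.2986] v=[-0.1017]
Step 56: x=[5.3031] v=[0.0904]
First v>=0 after going negative at step 56, time=2.8000

Answer: 2.8000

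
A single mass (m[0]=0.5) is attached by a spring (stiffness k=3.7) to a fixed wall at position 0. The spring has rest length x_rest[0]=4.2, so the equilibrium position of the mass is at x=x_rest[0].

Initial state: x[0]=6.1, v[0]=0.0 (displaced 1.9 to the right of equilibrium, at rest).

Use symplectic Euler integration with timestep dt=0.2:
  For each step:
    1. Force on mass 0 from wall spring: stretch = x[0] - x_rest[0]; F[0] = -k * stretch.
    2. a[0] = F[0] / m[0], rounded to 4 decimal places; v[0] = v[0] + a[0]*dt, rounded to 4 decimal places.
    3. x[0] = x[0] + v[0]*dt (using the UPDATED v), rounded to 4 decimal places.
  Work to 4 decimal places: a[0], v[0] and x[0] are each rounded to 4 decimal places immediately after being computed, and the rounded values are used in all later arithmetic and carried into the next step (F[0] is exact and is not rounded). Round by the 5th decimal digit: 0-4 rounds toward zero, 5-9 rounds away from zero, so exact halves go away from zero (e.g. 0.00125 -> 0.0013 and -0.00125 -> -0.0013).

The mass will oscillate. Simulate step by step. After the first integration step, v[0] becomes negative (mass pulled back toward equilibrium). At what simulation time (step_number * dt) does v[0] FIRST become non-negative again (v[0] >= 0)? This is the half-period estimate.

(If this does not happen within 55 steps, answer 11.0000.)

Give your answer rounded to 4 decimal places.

Answer: 1.2000

Derivation:
Step 0: x=[6.1000] v=[0.0000]
Step 1: x=[5.5376] v=[-2.8120]
Step 2: x=[4.5793] v=[-4.7916]
Step 3: x=[3.5087] v=[-5.3530]
Step 4: x=[2.6427] v=[-4.3299]
Step 5: x=[2.2377] v=[-2.0251]
Step 6: x=[2.4135] v=[0.8791]
First v>=0 after going negative at step 6, time=1.2000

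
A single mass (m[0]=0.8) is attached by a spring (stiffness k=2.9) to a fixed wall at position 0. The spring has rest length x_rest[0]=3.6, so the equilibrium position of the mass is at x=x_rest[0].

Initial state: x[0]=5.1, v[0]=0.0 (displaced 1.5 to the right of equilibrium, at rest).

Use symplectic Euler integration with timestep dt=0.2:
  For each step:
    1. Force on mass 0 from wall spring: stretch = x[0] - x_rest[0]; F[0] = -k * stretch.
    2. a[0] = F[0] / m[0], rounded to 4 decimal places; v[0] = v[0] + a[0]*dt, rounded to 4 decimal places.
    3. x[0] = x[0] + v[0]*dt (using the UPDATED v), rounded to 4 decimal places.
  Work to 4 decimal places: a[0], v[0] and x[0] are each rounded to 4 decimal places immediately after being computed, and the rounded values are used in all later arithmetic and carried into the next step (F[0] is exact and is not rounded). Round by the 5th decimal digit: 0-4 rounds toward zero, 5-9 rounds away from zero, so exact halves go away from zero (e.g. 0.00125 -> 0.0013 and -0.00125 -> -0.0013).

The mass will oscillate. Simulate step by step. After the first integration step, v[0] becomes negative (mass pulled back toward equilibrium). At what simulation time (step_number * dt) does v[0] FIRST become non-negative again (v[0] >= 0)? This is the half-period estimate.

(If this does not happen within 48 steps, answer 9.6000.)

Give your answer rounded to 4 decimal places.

Step 0: x=[5.1000] v=[0.0000]
Step 1: x=[4.8825] v=[-1.0875]
Step 2: x=[4.4790] v=[-2.0173]
Step 3: x=[3.9481] v=[-2.6546]
Step 4: x=[3.3667] v=[-2.9070]
Step 5: x=[2.8191] v=[-2.7379]
Step 6: x=[2.3848] v=[-2.1717]
Step 7: x=[2.1267] v=[-1.2907]
Step 8: x=[2.0822] v=[-0.2226]
Step 9: x=[2.2578] v=[0.8778]
First v>=0 after going negative at step 9, time=1.8000

Answer: 1.8000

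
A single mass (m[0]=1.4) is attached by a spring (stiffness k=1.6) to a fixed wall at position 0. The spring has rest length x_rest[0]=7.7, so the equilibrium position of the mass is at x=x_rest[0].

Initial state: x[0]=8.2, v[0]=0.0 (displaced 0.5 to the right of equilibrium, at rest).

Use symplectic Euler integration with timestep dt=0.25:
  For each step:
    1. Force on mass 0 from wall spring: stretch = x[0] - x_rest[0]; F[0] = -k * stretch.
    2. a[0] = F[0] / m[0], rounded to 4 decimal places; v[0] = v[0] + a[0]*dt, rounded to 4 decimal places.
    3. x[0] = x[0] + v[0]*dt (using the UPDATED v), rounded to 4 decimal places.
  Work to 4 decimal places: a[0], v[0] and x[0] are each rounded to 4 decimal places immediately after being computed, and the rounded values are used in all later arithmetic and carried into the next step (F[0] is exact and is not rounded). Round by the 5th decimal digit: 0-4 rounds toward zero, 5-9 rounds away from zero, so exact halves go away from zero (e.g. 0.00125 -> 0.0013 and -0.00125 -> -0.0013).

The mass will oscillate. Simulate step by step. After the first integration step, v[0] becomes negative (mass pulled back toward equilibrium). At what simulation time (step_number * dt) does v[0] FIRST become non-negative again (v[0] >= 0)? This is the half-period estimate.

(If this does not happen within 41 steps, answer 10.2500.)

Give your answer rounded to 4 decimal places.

Answer: 3.0000

Derivation:
Step 0: x=[8.2000] v=[0.0000]
Step 1: x=[8.1643] v=[-0.1429]
Step 2: x=[8.0954] v=[-0.2756]
Step 3: x=[7.9983] v=[-0.3886]
Step 4: x=[7.8799] v=[-0.4738]
Step 5: x=[7.7486] v=[-0.5252]
Step 6: x=[7.6138] v=[-0.5391]
Step 7: x=[7.4852] v=[-0.5145]
Step 8: x=[7.3719] v=[-0.4531]
Step 9: x=[7.2821] v=[-0.3594]
Step 10: x=[7.2221] v=[-0.2400]
Step 11: x=[7.1962] v=[-0.1035]
Step 12: x=[7.2063] v=[0.0405]
First v>=0 after going negative at step 12, time=3.0000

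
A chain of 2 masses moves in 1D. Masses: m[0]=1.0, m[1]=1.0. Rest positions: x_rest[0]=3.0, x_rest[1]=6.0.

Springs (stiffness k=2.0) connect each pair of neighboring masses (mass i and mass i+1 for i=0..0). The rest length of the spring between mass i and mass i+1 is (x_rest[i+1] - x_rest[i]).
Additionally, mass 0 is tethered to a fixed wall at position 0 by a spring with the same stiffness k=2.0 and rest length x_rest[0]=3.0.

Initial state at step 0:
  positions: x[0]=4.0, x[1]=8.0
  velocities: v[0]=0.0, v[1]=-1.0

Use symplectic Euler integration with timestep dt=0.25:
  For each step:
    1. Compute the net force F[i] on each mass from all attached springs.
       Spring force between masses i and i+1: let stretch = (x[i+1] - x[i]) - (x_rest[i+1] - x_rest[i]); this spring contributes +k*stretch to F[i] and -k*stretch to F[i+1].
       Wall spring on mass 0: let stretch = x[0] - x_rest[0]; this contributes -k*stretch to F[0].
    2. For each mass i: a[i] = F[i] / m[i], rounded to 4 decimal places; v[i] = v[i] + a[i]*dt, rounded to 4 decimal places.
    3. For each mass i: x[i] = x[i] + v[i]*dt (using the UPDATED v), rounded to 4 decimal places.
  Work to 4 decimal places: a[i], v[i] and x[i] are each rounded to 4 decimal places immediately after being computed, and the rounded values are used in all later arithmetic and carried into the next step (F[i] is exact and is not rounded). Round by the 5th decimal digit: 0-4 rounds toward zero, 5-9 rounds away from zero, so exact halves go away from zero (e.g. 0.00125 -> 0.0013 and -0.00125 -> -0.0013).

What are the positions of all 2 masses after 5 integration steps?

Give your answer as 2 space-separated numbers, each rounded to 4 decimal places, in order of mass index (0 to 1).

Step 0: x=[4.0000 8.0000] v=[0.0000 -1.0000]
Step 1: x=[4.0000 7.6250] v=[0.0000 -1.5000]
Step 2: x=[3.9531 7.1719] v=[-0.1875 -1.8125]
Step 3: x=[3.8144 6.6914] v=[-0.5547 -1.9219]
Step 4: x=[3.5586 6.2263] v=[-1.0234 -1.8604]
Step 5: x=[3.1914 5.8027] v=[-1.4689 -1.6943]

Answer: 3.1914 5.8027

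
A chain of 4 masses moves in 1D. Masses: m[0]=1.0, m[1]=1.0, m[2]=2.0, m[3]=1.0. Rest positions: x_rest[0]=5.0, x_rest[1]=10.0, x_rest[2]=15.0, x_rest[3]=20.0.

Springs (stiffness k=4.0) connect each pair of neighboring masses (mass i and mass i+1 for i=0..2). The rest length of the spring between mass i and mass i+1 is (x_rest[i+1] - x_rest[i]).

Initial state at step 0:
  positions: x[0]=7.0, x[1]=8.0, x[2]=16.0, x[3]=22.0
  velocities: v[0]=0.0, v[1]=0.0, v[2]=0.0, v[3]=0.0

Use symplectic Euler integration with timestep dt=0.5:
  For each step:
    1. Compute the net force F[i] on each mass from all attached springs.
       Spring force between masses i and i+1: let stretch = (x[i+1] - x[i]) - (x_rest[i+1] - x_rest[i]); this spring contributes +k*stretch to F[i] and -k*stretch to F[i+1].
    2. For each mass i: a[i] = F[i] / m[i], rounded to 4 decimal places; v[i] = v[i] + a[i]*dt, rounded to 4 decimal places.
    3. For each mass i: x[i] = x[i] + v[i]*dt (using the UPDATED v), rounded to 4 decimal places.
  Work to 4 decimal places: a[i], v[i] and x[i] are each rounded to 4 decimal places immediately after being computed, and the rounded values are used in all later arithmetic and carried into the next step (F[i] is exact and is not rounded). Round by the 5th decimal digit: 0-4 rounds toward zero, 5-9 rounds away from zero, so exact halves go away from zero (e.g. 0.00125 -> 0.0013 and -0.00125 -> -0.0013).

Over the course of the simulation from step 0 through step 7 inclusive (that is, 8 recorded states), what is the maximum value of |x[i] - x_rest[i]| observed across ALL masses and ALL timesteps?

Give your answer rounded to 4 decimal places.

Answer: 5.0000

Derivation:
Step 0: x=[7.0000 8.0000 16.0000 22.0000] v=[0.0000 0.0000 0.0000 0.0000]
Step 1: x=[3.0000 15.0000 15.0000 21.0000] v=[-8.0000 14.0000 -2.0000 -2.0000]
Step 2: x=[6.0000 10.0000 17.0000 19.0000] v=[6.0000 -10.0000 4.0000 -4.0000]
Step 3: x=[8.0000 8.0000 16.5000 20.0000] v=[4.0000 -4.0000 -1.0000 2.0000]
Step 4: x=[5.0000 14.5000 13.5000 22.5000] v=[-6.0000 13.0000 -6.0000 5.0000]
Step 5: x=[6.5000 10.5000 15.5000 21.0000] v=[3.0000 -8.0000 4.0000 -3.0000]
Step 6: x=[7.0000 7.5000 17.7500 19.0000] v=[1.0000 -6.0000 4.5000 -4.0000]
Step 7: x=[3.0000 14.2500 15.5000 20.7500] v=[-8.0000 13.5000 -4.5000 3.5000]
Max displacement = 5.0000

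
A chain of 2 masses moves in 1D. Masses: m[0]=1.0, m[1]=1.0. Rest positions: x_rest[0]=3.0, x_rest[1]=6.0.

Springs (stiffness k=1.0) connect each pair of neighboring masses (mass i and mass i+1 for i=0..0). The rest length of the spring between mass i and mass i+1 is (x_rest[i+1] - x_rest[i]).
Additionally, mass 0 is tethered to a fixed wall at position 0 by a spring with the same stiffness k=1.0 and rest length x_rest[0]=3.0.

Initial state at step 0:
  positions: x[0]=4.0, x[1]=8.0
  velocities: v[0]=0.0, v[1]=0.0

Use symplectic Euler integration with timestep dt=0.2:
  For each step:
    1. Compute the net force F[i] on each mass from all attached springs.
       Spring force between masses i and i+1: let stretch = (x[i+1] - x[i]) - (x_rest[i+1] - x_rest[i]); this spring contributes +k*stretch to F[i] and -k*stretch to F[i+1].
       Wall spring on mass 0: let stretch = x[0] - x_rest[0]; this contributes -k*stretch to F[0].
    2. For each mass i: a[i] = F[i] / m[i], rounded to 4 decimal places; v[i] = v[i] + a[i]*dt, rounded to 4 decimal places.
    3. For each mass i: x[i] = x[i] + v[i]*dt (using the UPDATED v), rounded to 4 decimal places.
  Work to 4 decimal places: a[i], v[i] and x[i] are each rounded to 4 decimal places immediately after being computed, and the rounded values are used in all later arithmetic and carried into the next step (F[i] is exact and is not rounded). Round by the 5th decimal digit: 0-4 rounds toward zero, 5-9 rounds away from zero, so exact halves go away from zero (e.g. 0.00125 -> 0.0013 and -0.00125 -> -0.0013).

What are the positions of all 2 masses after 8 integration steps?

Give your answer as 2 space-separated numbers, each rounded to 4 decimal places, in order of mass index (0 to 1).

Answer: 3.7432 6.8429

Derivation:
Step 0: x=[4.0000 8.0000] v=[0.0000 0.0000]
Step 1: x=[4.0000 7.9600] v=[0.0000 -0.2000]
Step 2: x=[3.9984 7.8816] v=[-0.0080 -0.3920]
Step 3: x=[3.9922 7.7679] v=[-0.0310 -0.5686]
Step 4: x=[3.9773 7.6232] v=[-0.0743 -0.7237]
Step 5: x=[3.9492 7.4526] v=[-0.1406 -0.8529]
Step 6: x=[3.9032 7.2619] v=[-0.2298 -0.9536]
Step 7: x=[3.8355 7.0568] v=[-0.3387 -1.0253]
Step 8: x=[3.7432 6.8429] v=[-0.4615 -1.0696]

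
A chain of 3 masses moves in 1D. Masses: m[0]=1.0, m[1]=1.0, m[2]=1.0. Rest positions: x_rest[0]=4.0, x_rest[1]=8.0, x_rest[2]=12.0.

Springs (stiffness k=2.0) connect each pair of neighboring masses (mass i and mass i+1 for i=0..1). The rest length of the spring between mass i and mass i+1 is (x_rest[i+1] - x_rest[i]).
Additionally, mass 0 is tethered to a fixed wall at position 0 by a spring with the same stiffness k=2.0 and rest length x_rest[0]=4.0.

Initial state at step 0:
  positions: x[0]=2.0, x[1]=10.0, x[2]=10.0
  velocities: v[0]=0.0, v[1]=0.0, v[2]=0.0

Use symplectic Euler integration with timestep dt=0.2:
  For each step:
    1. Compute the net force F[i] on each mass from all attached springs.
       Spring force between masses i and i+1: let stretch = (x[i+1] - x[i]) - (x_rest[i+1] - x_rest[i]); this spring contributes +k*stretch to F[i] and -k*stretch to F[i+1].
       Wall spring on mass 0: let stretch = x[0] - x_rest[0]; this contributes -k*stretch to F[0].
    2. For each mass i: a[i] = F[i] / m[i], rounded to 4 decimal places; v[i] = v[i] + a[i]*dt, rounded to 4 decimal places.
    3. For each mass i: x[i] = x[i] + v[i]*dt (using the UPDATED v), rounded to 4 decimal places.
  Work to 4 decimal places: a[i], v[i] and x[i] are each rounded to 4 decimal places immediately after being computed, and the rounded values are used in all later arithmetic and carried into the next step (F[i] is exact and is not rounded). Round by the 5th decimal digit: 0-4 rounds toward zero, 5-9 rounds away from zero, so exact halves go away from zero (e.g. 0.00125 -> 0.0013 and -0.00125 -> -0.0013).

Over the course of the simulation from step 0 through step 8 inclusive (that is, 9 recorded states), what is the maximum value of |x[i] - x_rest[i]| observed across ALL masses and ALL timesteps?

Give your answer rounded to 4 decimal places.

Answer: 2.9343

Derivation:
Step 0: x=[2.0000 10.0000 10.0000] v=[0.0000 0.0000 0.0000]
Step 1: x=[2.4800 9.3600 10.3200] v=[2.4000 -3.2000 1.6000]
Step 2: x=[3.3120 8.2464 10.8832] v=[4.1600 -5.5680 2.8160]
Step 3: x=[4.2738 6.9490 11.5555] v=[4.8090 -6.4870 3.3613]
Step 4: x=[5.1077 5.8061 12.1792] v=[4.1696 -5.7145 3.1187]
Step 5: x=[5.5889 5.1172 12.6131] v=[2.4059 -3.4446 2.1695]
Step 6: x=[5.5852 5.0657 12.7673] v=[-0.0183 -0.2576 0.7711]
Step 7: x=[5.0932 5.6719 12.6254] v=[-2.4602 3.0308 -0.7095]
Step 8: x=[4.2400 6.7880 12.2472] v=[-4.2660 5.5807 -1.8909]
Max displacement = 2.9343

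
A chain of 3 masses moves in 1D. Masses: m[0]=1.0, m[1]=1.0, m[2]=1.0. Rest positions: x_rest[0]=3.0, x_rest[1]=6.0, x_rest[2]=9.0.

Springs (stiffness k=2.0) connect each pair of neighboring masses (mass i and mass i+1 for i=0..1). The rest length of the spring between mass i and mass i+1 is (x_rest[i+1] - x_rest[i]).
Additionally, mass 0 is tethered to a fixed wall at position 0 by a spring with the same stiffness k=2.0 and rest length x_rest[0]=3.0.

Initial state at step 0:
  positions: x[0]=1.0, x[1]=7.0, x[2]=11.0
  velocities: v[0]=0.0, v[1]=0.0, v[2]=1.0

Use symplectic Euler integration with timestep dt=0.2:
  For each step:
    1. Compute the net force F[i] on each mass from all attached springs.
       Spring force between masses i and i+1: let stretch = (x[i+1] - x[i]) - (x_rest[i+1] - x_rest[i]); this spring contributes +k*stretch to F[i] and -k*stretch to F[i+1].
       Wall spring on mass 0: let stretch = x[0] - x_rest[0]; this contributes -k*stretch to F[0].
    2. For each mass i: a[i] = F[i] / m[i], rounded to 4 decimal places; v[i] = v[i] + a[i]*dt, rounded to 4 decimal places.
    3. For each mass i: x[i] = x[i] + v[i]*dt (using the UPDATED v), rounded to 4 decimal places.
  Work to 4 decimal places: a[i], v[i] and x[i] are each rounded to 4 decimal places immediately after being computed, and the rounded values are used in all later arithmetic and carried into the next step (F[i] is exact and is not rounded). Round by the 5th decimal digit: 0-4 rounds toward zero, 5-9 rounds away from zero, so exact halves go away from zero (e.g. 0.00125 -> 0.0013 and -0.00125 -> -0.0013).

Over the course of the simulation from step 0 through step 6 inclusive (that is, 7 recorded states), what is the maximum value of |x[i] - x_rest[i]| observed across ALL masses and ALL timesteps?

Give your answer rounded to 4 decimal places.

Step 0: x=[1.0000 7.0000 11.0000] v=[0.0000 0.0000 1.0000]
Step 1: x=[1.4000 6.8400 11.1200] v=[2.0000 -0.8000 0.6000]
Step 2: x=[2.1232 6.5872 11.1376] v=[3.6160 -1.2640 0.0880]
Step 3: x=[3.0337 6.3413 11.0312] v=[4.5523 -1.2294 -0.5322]
Step 4: x=[3.9661 6.2060 10.7896] v=[4.6619 -0.6765 -1.2082]
Step 5: x=[4.7604 6.2582 10.4213] v=[3.9714 0.2610 -1.8416]
Step 6: x=[5.2937 6.5236 9.9599] v=[2.6664 1.3271 -2.3068]
Max displacement = 2.2937

Answer: 2.2937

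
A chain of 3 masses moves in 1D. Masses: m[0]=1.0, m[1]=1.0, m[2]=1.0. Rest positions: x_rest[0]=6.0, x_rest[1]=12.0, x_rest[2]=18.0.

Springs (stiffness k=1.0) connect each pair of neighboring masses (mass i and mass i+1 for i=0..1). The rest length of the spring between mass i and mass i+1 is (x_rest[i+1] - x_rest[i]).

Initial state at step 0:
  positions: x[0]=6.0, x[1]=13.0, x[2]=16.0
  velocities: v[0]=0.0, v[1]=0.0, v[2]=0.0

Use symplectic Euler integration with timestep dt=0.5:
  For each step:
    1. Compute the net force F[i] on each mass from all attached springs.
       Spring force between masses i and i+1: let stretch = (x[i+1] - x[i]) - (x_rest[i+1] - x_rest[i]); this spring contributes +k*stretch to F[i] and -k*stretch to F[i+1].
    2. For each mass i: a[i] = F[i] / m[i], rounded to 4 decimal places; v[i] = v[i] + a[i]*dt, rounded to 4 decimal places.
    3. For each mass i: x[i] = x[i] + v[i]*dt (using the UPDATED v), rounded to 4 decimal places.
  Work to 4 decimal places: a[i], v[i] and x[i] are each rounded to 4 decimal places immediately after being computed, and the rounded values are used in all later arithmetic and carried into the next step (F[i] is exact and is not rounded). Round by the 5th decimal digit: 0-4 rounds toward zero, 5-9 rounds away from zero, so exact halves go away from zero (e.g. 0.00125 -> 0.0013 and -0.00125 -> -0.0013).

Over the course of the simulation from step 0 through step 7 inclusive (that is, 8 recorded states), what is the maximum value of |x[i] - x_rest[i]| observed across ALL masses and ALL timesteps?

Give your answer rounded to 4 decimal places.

Step 0: x=[6.0000 13.0000 16.0000] v=[0.0000 0.0000 0.0000]
Step 1: x=[6.2500 12.0000 16.7500] v=[0.5000 -2.0000 1.5000]
Step 2: x=[6.4375 10.7500 17.8125] v=[0.3750 -2.5000 2.1250]
Step 3: x=[6.2031 10.1875 18.6094] v=[-0.4688 -1.1250 1.5938]
Step 4: x=[5.4648 10.7344 18.8009] v=[-1.4766 1.0938 0.3829]
Step 5: x=[4.5439 11.9806 18.4757] v=[-1.8418 2.4923 -0.6504]
Step 6: x=[3.9822 12.9914 18.0267] v=[-1.1235 2.0215 -0.8980]
Step 7: x=[4.1728 13.0087 17.8189] v=[0.3811 0.0346 -0.4157]
Max displacement = 2.0178

Answer: 2.0178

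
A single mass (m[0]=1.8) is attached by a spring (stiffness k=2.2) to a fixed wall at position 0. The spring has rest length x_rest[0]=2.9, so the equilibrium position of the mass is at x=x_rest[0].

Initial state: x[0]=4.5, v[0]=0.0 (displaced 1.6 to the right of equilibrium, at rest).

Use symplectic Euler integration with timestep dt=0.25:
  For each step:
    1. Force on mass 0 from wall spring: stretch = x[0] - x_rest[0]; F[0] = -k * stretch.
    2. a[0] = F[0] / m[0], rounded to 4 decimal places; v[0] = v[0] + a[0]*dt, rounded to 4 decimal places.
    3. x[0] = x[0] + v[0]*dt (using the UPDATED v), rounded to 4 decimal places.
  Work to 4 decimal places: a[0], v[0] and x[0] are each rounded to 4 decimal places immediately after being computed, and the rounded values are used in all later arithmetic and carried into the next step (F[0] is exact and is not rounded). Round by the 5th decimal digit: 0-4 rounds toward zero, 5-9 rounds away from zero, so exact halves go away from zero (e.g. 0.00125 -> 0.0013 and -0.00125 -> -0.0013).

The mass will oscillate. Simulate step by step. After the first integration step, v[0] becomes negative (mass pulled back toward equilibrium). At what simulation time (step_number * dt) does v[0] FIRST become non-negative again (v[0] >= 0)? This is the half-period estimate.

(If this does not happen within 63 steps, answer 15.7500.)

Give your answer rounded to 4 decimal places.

Step 0: x=[4.5000] v=[0.0000]
Step 1: x=[4.3778] v=[-0.4889]
Step 2: x=[4.1427] v=[-0.9405]
Step 3: x=[3.8127] v=[-1.3202]
Step 4: x=[3.4129] v=[-1.5991]
Step 5: x=[2.9740] v=[-1.7558]
Step 6: x=[2.5294] v=[-1.7784]
Step 7: x=[2.1131] v=[-1.6652]
Step 8: x=[1.7569] v=[-1.4248]
Step 9: x=[1.4880] v=[-1.0755]
Step 10: x=[1.3270] v=[-0.6441]
Step 11: x=[1.2861] v=[-0.1635]
Step 12: x=[1.3685] v=[0.3296]
First v>=0 after going negative at step 12, time=3.0000

Answer: 3.0000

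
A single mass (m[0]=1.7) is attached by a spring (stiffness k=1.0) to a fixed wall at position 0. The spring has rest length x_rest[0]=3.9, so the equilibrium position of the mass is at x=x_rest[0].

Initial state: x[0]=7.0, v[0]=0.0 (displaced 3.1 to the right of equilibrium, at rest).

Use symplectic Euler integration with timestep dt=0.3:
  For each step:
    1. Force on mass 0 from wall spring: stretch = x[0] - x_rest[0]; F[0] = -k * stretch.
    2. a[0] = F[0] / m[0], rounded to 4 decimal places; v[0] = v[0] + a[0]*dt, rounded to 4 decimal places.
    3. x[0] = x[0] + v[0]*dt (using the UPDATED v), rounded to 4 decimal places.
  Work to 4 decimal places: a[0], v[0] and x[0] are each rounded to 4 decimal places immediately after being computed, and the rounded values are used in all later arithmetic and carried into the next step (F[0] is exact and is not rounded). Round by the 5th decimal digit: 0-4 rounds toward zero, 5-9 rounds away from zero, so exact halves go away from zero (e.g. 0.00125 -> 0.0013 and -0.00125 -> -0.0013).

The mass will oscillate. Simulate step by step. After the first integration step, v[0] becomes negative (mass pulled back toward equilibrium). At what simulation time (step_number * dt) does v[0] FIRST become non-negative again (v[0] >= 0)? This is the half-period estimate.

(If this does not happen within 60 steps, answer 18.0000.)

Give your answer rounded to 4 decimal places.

Answer: 4.2000

Derivation:
Step 0: x=[7.0000] v=[0.0000]
Step 1: x=[6.8359] v=[-0.5471]
Step 2: x=[6.5163] v=[-1.0652]
Step 3: x=[6.0582] v=[-1.5269]
Step 4: x=[5.4859] v=[-1.9078]
Step 5: x=[4.8296] v=[-2.1877]
Step 6: x=[4.1241] v=[-2.3517]
Step 7: x=[3.4067] v=[-2.3912]
Step 8: x=[2.7155] v=[-2.3041]
Step 9: x=[2.0870] v=[-2.0951]
Step 10: x=[1.5544] v=[-1.7752]
Step 11: x=[1.1460] v=[-1.3613]
Step 12: x=[0.8834] v=[-0.8753]
Step 13: x=[0.7805] v=[-0.3430]
Step 14: x=[0.8428] v=[0.2075]
First v>=0 after going negative at step 14, time=4.2000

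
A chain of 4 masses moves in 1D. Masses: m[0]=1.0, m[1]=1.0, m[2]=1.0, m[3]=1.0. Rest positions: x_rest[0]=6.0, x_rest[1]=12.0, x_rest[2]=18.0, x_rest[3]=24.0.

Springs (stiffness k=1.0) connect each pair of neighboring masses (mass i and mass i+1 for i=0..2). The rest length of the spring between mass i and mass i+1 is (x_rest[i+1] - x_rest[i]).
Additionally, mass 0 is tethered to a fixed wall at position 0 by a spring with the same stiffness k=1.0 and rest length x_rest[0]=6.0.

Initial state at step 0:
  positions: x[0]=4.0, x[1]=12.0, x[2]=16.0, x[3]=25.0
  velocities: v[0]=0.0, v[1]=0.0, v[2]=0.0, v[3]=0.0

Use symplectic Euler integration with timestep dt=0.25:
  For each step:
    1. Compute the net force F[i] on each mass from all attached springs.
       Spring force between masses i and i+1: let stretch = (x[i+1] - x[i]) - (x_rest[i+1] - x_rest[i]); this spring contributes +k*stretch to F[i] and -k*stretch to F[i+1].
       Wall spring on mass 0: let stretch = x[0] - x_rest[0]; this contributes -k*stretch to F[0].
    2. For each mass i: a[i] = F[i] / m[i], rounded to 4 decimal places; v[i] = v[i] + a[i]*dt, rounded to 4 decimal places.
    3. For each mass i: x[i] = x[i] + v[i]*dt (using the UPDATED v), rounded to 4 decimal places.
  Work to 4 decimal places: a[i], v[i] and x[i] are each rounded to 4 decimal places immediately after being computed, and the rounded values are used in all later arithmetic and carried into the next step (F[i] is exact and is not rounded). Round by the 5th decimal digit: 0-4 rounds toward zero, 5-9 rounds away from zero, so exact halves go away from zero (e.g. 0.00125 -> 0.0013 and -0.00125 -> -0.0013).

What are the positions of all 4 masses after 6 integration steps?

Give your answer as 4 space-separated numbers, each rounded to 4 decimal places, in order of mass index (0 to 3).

Answer: 6.7153 10.2533 18.9901 22.7921

Derivation:
Step 0: x=[4.0000 12.0000 16.0000 25.0000] v=[0.0000 0.0000 0.0000 0.0000]
Step 1: x=[4.2500 11.7500 16.3125 24.8125] v=[1.0000 -1.0000 1.2500 -0.7500]
Step 2: x=[4.7031 11.3164 16.8711 24.4688] v=[1.8125 -1.7344 2.2344 -1.3750]
Step 3: x=[5.2756 10.8166 17.5574 24.0252] v=[2.2901 -1.9991 2.7452 -1.7744]
Step 4: x=[5.8647 10.3918 18.2267 23.5524] v=[2.3565 -1.6992 2.6770 -1.8914]
Step 5: x=[6.3702 10.1737 18.7391 23.1217] v=[2.0221 -0.8723 2.0497 -1.7228]
Step 6: x=[6.7153 10.2533 18.9901 22.7921] v=[1.3804 0.3182 1.0040 -1.3185]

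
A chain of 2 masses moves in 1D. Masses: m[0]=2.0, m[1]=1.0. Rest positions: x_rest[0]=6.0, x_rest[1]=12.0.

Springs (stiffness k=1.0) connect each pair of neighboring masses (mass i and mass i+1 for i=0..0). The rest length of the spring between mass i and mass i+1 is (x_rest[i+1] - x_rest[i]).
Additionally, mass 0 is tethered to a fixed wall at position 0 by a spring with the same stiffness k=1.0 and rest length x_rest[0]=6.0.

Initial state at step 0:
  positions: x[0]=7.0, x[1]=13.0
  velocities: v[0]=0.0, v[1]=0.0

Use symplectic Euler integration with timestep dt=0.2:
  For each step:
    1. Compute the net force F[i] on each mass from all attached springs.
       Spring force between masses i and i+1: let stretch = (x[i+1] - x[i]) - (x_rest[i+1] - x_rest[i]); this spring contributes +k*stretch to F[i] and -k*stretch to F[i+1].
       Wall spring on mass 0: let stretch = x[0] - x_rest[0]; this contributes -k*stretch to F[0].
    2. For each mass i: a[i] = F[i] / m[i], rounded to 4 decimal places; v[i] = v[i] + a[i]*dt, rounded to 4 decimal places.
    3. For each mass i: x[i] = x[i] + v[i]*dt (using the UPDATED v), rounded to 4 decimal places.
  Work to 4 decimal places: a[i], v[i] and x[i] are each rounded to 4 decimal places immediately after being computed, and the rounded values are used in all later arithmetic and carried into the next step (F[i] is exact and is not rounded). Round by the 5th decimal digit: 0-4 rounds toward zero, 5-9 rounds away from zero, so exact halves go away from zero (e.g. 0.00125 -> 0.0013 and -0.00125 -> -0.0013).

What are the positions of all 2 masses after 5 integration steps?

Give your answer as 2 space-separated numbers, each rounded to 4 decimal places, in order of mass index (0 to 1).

Step 0: x=[7.0000 13.0000] v=[0.0000 0.0000]
Step 1: x=[6.9800 13.0000] v=[-0.1000 0.0000]
Step 2: x=[6.9408 12.9992] v=[-0.1960 -0.0040]
Step 3: x=[6.8840 12.9961] v=[-0.2842 -0.0157]
Step 4: x=[6.8117 12.9885] v=[-0.3614 -0.0381]
Step 5: x=[6.7267 12.9738] v=[-0.4249 -0.0735]

Answer: 6.7267 12.9738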